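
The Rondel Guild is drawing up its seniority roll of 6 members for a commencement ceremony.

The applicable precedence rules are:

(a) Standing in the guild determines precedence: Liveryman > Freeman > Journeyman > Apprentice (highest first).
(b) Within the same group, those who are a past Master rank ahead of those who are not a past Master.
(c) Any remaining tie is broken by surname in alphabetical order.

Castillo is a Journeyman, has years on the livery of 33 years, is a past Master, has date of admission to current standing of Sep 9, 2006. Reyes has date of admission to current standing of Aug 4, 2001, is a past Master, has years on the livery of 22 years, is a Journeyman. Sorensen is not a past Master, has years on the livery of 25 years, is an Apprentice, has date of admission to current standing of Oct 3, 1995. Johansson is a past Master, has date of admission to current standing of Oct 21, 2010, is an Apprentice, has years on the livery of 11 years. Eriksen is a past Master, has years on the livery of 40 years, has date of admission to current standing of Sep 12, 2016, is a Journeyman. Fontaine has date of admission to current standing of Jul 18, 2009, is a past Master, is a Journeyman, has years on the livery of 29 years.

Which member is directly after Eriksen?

Fontaine

By standing in the guild: Castillo, Eriksen, Fontaine and Reyes (Journeyman); then Johansson and Sorensen (Apprentice).
Castillo, Eriksen, Fontaine and Reyes are each a past Master, so the next rule applies.
Among Castillo, Eriksen, Fontaine and Reyes, alphabetically by surname: Castillo before Eriksen before Fontaine before Reyes.
Among Johansson and Sorensen, a past Master before not a past Master: Johansson (a past Master) before Sorensen (not a past Master).
Order: Castillo, Eriksen, Fontaine, Reyes, Johansson, Sorensen.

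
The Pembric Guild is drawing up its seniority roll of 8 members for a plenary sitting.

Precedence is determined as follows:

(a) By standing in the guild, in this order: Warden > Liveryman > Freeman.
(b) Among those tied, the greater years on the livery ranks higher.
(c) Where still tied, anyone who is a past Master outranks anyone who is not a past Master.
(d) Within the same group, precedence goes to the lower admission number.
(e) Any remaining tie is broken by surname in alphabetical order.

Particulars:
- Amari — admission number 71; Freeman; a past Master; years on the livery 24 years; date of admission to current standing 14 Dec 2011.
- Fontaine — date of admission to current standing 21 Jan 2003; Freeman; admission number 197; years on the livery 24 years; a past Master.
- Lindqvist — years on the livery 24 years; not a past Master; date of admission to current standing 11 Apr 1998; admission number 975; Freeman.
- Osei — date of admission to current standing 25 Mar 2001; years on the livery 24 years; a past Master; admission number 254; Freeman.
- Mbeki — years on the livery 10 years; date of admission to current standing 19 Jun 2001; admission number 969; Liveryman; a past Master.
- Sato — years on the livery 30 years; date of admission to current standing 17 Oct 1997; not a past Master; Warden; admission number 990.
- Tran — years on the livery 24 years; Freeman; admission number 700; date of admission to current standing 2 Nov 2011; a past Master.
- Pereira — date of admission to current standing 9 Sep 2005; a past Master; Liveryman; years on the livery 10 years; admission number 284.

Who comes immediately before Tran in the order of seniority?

By standing in the guild: Sato (Warden); then Pereira and Mbeki (Liveryman); then Amari, Fontaine, Osei, Tran and Lindqvist (Freeman).
Pereira and Mbeki both have years on the livery 10 years, so the next rule applies.
Pereira and Mbeki are each a past Master, so the next rule applies.
Among Pereira and Mbeki, by admission number (lower first): Pereira (284) before Mbeki (969).
Amari, Fontaine, Osei, Tran and Lindqvist all have years on the livery 24 years, so the next rule applies.
Among Amari, Fontaine, Osei, Tran and Lindqvist, a past Master before not a past Master: Amari, Fontaine, Osei and Tran (a past Master) before Lindqvist (not a past Master).
Among Amari, Fontaine, Osei and Tran, by admission number (lower first): Amari (71) before Fontaine (197) before Osei (254) before Tran (700).
Order: Sato, Pereira, Mbeki, Amari, Fontaine, Osei, Tran, Lindqvist.

Osei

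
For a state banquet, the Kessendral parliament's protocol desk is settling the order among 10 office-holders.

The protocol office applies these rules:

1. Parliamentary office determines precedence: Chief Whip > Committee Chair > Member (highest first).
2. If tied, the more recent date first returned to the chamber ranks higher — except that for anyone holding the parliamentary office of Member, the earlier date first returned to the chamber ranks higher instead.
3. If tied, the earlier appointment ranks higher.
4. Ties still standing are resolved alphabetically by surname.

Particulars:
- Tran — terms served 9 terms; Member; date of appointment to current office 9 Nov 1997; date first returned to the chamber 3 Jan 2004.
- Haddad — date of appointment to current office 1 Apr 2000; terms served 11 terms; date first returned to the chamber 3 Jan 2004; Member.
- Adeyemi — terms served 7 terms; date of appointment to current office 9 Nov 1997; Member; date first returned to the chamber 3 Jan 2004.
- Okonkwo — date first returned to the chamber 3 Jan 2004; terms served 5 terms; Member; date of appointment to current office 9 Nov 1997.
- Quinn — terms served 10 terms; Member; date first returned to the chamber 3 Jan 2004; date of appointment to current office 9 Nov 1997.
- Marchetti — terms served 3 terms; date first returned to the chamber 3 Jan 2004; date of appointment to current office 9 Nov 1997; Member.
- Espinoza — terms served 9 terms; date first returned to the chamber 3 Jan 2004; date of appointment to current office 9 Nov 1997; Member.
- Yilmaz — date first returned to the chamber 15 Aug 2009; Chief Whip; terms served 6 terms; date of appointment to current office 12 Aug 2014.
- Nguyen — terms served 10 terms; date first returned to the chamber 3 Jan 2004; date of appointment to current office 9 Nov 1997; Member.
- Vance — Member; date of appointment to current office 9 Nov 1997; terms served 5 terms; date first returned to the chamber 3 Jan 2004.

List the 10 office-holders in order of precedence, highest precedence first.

By parliamentary office: Yilmaz (Chief Whip); then Adeyemi, Espinoza, Marchetti, Nguyen, Okonkwo, Quinn, Tran, Vance and Haddad (Member).
Adeyemi, Espinoza, Marchetti, Nguyen, Okonkwo, Quinn, Tran, Vance and Haddad all have date first returned to the chamber 3 Jan 2004, so the next rule applies.
Among Adeyemi, Espinoza, Marchetti, Nguyen, Okonkwo, Quinn, Tran, Vance and Haddad, by date of appointment to current office (earlier first): Adeyemi, Espinoza, Marchetti, Nguyen, Okonkwo, Quinn, Tran and Vance (9 Nov 1997) before Haddad (1 Apr 2000).
Among Adeyemi, Espinoza, Marchetti, Nguyen, Okonkwo, Quinn, Tran and Vance, alphabetically by surname: Adeyemi before Espinoza before Marchetti before Nguyen before Okonkwo before Quinn before Tran before Vance.
Full order: Yilmaz, Adeyemi, Espinoza, Marchetti, Nguyen, Okonkwo, Quinn, Tran, Vance, Haddad.

Yilmaz, Adeyemi, Espinoza, Marchetti, Nguyen, Okonkwo, Quinn, Tran, Vance, Haddad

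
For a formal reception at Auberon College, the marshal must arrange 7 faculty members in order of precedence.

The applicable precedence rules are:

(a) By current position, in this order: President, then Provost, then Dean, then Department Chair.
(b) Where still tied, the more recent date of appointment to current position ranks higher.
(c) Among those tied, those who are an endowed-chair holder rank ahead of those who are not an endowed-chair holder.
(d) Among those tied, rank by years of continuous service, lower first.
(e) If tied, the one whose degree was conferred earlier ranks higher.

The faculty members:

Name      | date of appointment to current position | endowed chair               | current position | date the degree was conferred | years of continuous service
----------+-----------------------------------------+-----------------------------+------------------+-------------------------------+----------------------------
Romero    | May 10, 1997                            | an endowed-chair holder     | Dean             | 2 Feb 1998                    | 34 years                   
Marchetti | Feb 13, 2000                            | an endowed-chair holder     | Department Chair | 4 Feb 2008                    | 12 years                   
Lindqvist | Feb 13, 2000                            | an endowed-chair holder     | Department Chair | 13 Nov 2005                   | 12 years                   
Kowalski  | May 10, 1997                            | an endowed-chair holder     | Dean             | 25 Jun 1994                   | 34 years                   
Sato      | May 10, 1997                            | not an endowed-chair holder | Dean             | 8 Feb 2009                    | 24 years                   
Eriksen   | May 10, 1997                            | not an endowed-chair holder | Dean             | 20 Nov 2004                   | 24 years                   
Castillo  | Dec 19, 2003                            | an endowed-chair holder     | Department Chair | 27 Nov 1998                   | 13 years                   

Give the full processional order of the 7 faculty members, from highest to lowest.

By current position: Kowalski, Romero, Eriksen and Sato (Dean); then Castillo, Lindqvist and Marchetti (Department Chair).
Kowalski, Romero, Eriksen and Sato all have date of appointment to current position May 10, 1997, so the next rule applies.
Among Kowalski, Romero, Eriksen and Sato, an endowed-chair holder before not an endowed-chair holder: Kowalski and Romero (an endowed-chair holder) before Eriksen and Sato (not an endowed-chair holder).
Kowalski and Romero both have years of continuous service 34 years, so the next rule applies.
Among Kowalski and Romero, by date the degree was conferred (earlier first): Kowalski (25 Jun 1994) before Romero (2 Feb 1998).
Eriksen and Sato both have years of continuous service 24 years, so the next rule applies.
Among Eriksen and Sato, by date the degree was conferred (earlier first): Eriksen (20 Nov 2004) before Sato (8 Feb 2009).
Among Castillo, Lindqvist and Marchetti, by date of appointment to current position (later first): Castillo (Dec 19, 2003) before Lindqvist and Marchetti (Feb 13, 2000).
Lindqvist and Marchetti are each an endowed-chair holder, so the next rule applies.
Lindqvist and Marchetti both have years of continuous service 12 years, so the next rule applies.
Among Lindqvist and Marchetti, by date the degree was conferred (earlier first): Lindqvist (13 Nov 2005) before Marchetti (4 Feb 2008).
Full order: Kowalski, Romero, Eriksen, Sato, Castillo, Lindqvist, Marchetti.

Kowalski, Romero, Eriksen, Sato, Castillo, Lindqvist, Marchetti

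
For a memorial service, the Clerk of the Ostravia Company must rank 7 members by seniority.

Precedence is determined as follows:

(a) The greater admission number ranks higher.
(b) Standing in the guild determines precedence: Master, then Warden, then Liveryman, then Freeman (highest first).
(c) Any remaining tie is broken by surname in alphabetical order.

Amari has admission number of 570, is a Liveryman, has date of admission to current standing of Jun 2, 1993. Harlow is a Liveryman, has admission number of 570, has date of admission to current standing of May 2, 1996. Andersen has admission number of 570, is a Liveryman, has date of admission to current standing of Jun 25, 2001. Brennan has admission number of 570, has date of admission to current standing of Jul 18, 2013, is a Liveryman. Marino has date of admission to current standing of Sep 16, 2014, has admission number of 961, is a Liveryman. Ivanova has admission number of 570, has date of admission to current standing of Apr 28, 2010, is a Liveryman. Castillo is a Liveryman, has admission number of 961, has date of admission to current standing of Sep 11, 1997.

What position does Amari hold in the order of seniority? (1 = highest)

By admission number (higher first): Castillo and Marino (both 961); then Amari, Andersen, Brennan, Harlow and Ivanova (each 570).
Castillo and Marino are each Liveryman, so the next rule applies.
Among Castillo and Marino, alphabetically by surname: Castillo before Marino.
Amari, Andersen, Brennan, Harlow and Ivanova are each Liveryman, so the next rule applies.
Among Amari, Andersen, Brennan, Harlow and Ivanova, alphabetically by surname: Amari before Andersen before Brennan before Harlow before Ivanova.
Order: Castillo, Marino, Amari, Andersen, Brennan, Harlow, Ivanova. So position 3.

3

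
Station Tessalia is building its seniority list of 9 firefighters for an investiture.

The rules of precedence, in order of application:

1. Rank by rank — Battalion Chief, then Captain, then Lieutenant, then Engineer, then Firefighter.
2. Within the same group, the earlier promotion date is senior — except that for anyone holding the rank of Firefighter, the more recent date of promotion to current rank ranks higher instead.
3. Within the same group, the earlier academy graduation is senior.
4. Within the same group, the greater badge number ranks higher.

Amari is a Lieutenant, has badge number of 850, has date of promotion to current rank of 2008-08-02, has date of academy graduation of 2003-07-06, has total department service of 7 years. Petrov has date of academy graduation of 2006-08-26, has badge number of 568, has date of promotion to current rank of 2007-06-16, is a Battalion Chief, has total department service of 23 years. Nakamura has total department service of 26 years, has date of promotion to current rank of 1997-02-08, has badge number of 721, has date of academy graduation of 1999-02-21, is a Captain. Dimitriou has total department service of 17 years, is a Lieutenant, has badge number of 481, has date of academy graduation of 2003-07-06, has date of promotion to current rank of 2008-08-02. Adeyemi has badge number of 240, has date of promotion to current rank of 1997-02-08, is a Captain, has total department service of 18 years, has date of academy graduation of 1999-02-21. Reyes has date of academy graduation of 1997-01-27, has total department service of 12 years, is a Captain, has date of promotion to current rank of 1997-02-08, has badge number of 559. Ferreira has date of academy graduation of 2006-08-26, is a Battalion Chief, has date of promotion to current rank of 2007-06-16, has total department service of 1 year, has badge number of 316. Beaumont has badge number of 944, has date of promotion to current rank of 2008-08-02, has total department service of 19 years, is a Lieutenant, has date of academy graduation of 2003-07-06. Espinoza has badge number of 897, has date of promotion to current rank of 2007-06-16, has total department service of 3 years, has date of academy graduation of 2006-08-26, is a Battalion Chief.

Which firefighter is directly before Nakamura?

By rank: Espinoza, Petrov and Ferreira (Battalion Chief); then Reyes, Nakamura and Adeyemi (Captain); then Beaumont, Amari and Dimitriou (Lieutenant).
Espinoza, Petrov and Ferreira all have date of promotion to current rank 2007-06-16, so the next rule applies.
Espinoza, Petrov and Ferreira all have date of academy graduation 2006-08-26, so the next rule applies.
Among Espinoza, Petrov and Ferreira, by badge number (higher first): Espinoza (897) before Petrov (568) before Ferreira (316).
Reyes, Nakamura and Adeyemi all have date of promotion to current rank 1997-02-08, so the next rule applies.
Among Reyes, Nakamura and Adeyemi, by date of academy graduation (earlier first): Reyes (1997-01-27) before Nakamura and Adeyemi (1999-02-21).
Among Nakamura and Adeyemi, by badge number (higher first): Nakamura (721) before Adeyemi (240).
Beaumont, Amari and Dimitriou all have date of promotion to current rank 2008-08-02, so the next rule applies.
Beaumont, Amari and Dimitriou all have date of academy graduation 2003-07-06, so the next rule applies.
Among Beaumont, Amari and Dimitriou, by badge number (higher first): Beaumont (944) before Amari (850) before Dimitriou (481).
Order: Espinoza, Petrov, Ferreira, Reyes, Nakamura, Adeyemi, Beaumont, Amari, Dimitriou.

Reyes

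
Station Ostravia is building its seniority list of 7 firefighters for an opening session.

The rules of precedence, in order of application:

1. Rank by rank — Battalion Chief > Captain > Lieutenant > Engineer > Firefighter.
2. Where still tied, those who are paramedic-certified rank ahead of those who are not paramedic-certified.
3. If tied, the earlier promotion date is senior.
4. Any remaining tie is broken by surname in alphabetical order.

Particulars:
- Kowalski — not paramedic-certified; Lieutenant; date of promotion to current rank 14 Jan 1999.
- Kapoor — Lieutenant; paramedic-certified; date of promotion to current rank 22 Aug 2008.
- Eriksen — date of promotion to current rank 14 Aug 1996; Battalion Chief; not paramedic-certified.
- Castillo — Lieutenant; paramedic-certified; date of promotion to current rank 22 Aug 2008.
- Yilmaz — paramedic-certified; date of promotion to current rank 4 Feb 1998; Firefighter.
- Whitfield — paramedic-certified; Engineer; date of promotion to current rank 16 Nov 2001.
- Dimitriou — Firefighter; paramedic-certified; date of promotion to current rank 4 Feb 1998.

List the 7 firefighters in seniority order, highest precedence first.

Eriksen, Castillo, Kapoor, Kowalski, Whitfield, Dimitriou, Yilmaz

By rank: Eriksen (Battalion Chief); then Castillo, Kapoor and Kowalski (Lieutenant); then Whitfield (Engineer); then Dimitriou and Yilmaz (Firefighter).
Among Castillo, Kapoor and Kowalski, paramedic-certified before not paramedic-certified: Castillo and Kapoor (paramedic-certified) before Kowalski (not paramedic-certified).
Castillo and Kapoor both have date of promotion to current rank 22 Aug 2008, so the next rule applies.
Among Castillo and Kapoor, alphabetically by surname: Castillo before Kapoor.
Dimitriou and Yilmaz are each paramedic-certified, so the next rule applies.
Dimitriou and Yilmaz both have date of promotion to current rank 4 Feb 1998, so the next rule applies.
Among Dimitriou and Yilmaz, alphabetically by surname: Dimitriou before Yilmaz.
Full order: Eriksen, Castillo, Kapoor, Kowalski, Whitfield, Dimitriou, Yilmaz.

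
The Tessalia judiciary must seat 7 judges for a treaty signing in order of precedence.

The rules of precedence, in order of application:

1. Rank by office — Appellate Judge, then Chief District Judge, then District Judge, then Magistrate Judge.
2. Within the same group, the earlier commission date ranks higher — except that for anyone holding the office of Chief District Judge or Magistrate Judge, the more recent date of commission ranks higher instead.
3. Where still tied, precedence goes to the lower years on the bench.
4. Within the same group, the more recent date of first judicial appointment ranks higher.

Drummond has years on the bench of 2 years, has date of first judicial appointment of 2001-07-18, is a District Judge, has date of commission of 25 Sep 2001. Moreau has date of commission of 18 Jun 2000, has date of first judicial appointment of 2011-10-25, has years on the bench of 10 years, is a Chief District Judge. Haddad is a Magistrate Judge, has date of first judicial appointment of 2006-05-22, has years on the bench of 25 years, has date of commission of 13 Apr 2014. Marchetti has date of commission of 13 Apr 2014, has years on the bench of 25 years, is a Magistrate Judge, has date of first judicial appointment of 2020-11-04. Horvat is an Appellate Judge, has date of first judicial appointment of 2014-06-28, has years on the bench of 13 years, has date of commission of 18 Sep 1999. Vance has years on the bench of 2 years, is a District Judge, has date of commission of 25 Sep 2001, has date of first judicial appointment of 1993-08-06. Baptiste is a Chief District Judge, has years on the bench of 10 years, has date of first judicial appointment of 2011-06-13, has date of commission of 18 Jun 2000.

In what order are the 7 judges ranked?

Horvat, Moreau, Baptiste, Drummond, Vance, Marchetti, Haddad

By office: Horvat (Appellate Judge); then Moreau and Baptiste (Chief District Judge); then Drummond and Vance (District Judge); then Marchetti and Haddad (Magistrate Judge).
Moreau and Baptiste both have date of commission 18 Jun 2000, so the next rule applies.
Moreau and Baptiste both have years on the bench 10 years, so the next rule applies.
Among Moreau and Baptiste, by date of first judicial appointment (later first): Moreau (2011-10-25) before Baptiste (2011-06-13).
Drummond and Vance both have date of commission 25 Sep 2001, so the next rule applies.
Drummond and Vance both have years on the bench 2 years, so the next rule applies.
Among Drummond and Vance, by date of first judicial appointment (later first): Drummond (2001-07-18) before Vance (1993-08-06).
Marchetti and Haddad both have date of commission 13 Apr 2014, so the next rule applies.
Marchetti and Haddad both have years on the bench 25 years, so the next rule applies.
Among Marchetti and Haddad, by date of first judicial appointment (later first): Marchetti (2020-11-04) before Haddad (2006-05-22).
Full order: Horvat, Moreau, Baptiste, Drummond, Vance, Marchetti, Haddad.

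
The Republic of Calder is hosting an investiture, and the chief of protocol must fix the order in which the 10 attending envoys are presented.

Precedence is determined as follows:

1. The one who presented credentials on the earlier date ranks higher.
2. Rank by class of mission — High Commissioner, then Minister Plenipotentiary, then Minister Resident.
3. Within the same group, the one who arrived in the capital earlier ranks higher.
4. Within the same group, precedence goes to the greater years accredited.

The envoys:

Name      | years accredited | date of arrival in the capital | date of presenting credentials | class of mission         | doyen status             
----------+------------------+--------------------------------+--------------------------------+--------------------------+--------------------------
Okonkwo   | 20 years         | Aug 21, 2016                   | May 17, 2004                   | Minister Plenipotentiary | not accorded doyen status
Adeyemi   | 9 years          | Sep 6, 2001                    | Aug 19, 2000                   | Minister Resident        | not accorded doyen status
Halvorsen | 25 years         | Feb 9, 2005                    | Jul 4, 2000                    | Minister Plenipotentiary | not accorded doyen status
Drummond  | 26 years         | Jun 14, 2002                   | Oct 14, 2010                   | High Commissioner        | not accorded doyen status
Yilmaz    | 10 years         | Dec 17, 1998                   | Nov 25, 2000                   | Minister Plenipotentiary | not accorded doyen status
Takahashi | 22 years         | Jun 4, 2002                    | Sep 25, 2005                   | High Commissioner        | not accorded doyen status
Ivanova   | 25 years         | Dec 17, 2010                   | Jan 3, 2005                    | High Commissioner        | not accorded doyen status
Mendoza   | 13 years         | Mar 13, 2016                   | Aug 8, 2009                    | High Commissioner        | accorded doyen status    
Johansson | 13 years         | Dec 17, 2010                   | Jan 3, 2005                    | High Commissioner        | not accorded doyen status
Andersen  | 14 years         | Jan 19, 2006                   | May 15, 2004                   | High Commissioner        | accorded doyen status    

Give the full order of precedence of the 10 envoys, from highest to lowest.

By date of presenting credentials (earlier first): Halvorsen (Jul 4, 2000); then Adeyemi (Aug 19, 2000); then Yilmaz (Nov 25, 2000); then Andersen (May 15, 2004); then Okonkwo (May 17, 2004); then Ivanova and Johansson (both Jan 3, 2005); then Takahashi (Sep 25, 2005); then Mendoza (Aug 8, 2009); then Drummond (Oct 14, 2010).
Ivanova and Johansson are each High Commissioner, so the next rule applies.
Ivanova and Johansson both have date of arrival in the capital Dec 17, 2010, so the next rule applies.
Among Ivanova and Johansson, by years accredited (higher first): Ivanova (25 years) before Johansson (13 years).
Full order: Halvorsen, Adeyemi, Yilmaz, Andersen, Okonkwo, Ivanova, Johansson, Takahashi, Mendoza, Drummond.

Halvorsen, Adeyemi, Yilmaz, Andersen, Okonkwo, Ivanova, Johansson, Takahashi, Mendoza, Drummond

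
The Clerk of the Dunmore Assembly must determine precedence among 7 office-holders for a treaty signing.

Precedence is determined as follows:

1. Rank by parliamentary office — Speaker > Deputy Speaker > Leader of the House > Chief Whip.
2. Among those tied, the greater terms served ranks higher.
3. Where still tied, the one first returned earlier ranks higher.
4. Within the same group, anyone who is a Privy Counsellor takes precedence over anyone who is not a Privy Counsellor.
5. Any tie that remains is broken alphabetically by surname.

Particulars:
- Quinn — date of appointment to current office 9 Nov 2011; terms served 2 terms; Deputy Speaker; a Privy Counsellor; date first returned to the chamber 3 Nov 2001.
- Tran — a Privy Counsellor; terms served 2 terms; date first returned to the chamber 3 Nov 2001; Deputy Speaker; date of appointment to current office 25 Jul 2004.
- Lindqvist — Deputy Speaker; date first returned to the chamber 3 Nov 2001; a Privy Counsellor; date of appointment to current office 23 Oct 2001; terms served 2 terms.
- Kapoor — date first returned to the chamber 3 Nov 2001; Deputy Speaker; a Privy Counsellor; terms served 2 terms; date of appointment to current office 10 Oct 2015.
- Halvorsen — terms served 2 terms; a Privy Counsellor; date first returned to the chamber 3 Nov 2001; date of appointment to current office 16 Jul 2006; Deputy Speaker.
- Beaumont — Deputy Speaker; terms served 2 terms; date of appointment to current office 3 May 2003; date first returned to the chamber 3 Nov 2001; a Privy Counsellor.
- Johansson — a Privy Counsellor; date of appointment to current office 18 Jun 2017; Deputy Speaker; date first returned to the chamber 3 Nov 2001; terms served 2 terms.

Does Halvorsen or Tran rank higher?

Halvorsen

By parliamentary office: Beaumont, Halvorsen, Johansson, Kapoor, Lindqvist, Quinn and Tran (Deputy Speaker).
Beaumont, Halvorsen, Johansson, Kapoor, Lindqvist, Quinn and Tran all have terms served 2 terms, so the next rule applies.
Beaumont, Halvorsen, Johansson, Kapoor, Lindqvist, Quinn and Tran all have date first returned to the chamber 3 Nov 2001, so the next rule applies.
Beaumont, Halvorsen, Johansson, Kapoor, Lindqvist, Quinn and Tran are each a Privy Counsellor, so the next rule applies.
Among Beaumont, Halvorsen, Johansson, Kapoor, Lindqvist, Quinn and Tran, alphabetically by surname: Beaumont before Halvorsen before Johansson before Kapoor before Lindqvist before Quinn before Tran.
So Halvorsen takes precedence.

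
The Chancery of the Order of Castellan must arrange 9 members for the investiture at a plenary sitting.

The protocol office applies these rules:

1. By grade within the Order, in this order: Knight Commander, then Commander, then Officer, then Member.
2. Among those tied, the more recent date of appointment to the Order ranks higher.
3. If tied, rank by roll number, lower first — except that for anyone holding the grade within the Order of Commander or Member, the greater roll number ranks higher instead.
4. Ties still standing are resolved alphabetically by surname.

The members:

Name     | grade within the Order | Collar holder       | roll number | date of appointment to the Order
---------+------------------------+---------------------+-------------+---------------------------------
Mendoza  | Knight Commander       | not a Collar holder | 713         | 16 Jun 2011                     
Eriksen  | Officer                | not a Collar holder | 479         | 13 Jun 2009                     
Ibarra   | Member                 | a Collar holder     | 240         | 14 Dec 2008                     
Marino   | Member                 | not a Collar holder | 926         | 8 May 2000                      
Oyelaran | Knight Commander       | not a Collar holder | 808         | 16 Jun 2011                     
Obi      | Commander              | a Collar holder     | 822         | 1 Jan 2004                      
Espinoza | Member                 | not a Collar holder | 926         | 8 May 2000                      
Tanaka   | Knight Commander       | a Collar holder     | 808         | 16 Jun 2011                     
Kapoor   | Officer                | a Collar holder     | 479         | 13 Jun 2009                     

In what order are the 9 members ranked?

By grade within the Order: Mendoza, Oyelaran and Tanaka (Knight Commander); then Obi (Commander); then Eriksen and Kapoor (Officer); then Ibarra, Espinoza and Marino (Member).
Mendoza, Oyelaran and Tanaka all have date of appointment to the Order 16 Jun 2011, so the next rule applies.
Among Mendoza, Oyelaran and Tanaka, by roll number (lower first): Mendoza (713) before Oyelaran and Tanaka (808).
Among Oyelaran and Tanaka, alphabetically by surname: Oyelaran before Tanaka.
Eriksen and Kapoor both have date of appointment to the Order 13 Jun 2009, so the next rule applies.
Eriksen and Kapoor both have roll number 479, so the next rule applies.
Among Eriksen and Kapoor, alphabetically by surname: Eriksen before Kapoor.
Among Ibarra, Espinoza and Marino, by date of appointment to the Order (later first): Ibarra (14 Dec 2008) before Espinoza and Marino (8 May 2000).
Espinoza and Marino both have roll number 926, so the next rule applies.
Among Espinoza and Marino, alphabetically by surname: Espinoza before Marino.
Full order: Mendoza, Oyelaran, Tanaka, Obi, Eriksen, Kapoor, Ibarra, Espinoza, Marino.

Mendoza, Oyelaran, Tanaka, Obi, Eriksen, Kapoor, Ibarra, Espinoza, Marino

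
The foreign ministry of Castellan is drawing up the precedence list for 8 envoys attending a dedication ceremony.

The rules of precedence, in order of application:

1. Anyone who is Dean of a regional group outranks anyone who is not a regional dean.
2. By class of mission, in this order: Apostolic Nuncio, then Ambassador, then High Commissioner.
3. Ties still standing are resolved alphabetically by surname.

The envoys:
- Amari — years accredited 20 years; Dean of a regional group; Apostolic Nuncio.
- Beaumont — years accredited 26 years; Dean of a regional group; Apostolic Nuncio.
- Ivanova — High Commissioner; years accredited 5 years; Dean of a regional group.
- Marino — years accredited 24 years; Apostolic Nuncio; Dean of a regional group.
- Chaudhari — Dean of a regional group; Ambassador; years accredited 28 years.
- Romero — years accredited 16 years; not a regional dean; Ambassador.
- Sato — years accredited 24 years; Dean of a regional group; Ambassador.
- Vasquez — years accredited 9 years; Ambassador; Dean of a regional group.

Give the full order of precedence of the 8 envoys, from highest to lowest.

By the first rule: Amari, Beaumont, Marino, Chaudhari, Sato, Vasquez and Ivanova (each Dean of a regional group); then Romero (not a regional dean).
Among Amari, Beaumont, Marino, Chaudhari, Sato, Vasquez and Ivanova, by class of mission: Amari, Beaumont and Marino (Apostolic Nuncio) before Chaudhari, Sato and Vasquez (Ambassador) before Ivanova (High Commissioner).
Among Amari, Beaumont and Marino, alphabetically by surname: Amari before Beaumont before Marino.
Among Chaudhari, Sato and Vasquez, alphabetically by surname: Chaudhari before Sato before Vasquez.
Full order: Amari, Beaumont, Marino, Chaudhari, Sato, Vasquez, Ivanova, Romero.

Amari, Beaumont, Marino, Chaudhari, Sato, Vasquez, Ivanova, Romero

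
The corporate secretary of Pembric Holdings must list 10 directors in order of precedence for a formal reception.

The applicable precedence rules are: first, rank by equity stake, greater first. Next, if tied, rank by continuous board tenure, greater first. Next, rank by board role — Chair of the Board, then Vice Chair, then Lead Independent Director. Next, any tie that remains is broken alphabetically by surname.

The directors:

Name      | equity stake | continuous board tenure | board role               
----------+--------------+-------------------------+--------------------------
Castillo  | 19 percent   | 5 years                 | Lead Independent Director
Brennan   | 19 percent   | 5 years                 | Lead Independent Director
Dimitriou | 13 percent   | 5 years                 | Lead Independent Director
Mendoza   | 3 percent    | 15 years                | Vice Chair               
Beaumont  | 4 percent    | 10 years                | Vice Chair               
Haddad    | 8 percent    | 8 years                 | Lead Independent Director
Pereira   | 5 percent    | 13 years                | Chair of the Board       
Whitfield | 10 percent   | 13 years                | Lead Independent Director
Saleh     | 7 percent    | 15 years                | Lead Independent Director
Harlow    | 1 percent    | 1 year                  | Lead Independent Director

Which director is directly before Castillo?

Brennan

By equity stake (higher first): Brennan and Castillo (both 19 percent); then Dimitriou (13 percent); then Whitfield (10 percent); then Haddad (8 percent); then Saleh (7 percent); then Pereira (5 percent); then Beaumont (4 percent); then Mendoza (3 percent); then Harlow (1 percent).
Brennan and Castillo both have continuous board tenure 5 years, so the next rule applies.
Brennan and Castillo are each Lead Independent Director, so the next rule applies.
Among Brennan and Castillo, alphabetically by surname: Brennan before Castillo.
Order: Brennan, Castillo, Dimitriou, Whitfield, Haddad, Saleh, Pereira, Beaumont, Mendoza, Harlow.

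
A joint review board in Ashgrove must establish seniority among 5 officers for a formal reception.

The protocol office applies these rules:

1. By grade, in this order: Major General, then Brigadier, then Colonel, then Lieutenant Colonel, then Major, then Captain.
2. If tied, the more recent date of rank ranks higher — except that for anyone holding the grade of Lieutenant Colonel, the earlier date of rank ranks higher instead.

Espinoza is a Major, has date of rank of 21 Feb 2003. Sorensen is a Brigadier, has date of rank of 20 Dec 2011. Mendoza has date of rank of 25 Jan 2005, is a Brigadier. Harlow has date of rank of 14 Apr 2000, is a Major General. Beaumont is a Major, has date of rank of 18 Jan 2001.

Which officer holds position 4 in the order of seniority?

By grade: Harlow (Major General); then Sorensen and Mendoza (Brigadier); then Espinoza and Beaumont (Major).
Among Sorensen and Mendoza, by date of rank (later first): Sorensen (20 Dec 2011) before Mendoza (25 Jan 2005).
Among Espinoza and Beaumont, by date of rank (later first): Espinoza (21 Feb 2003) before Beaumont (18 Jan 2001).
Order: Harlow, Sorensen, Mendoza, Espinoza, Beaumont.

Espinoza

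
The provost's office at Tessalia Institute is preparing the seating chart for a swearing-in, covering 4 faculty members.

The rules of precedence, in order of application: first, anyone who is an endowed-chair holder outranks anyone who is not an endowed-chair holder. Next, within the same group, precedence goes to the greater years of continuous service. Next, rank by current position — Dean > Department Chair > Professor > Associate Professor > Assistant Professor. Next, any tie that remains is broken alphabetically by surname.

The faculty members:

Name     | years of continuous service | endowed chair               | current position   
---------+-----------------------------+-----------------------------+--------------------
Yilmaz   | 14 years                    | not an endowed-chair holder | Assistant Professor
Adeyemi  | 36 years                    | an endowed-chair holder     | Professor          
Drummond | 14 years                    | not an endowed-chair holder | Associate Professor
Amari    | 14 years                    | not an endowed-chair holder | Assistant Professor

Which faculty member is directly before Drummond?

Adeyemi

By the first rule: Adeyemi (an endowed-chair holder); then Drummond, Amari and Yilmaz (each not an endowed-chair holder).
Drummond, Amari and Yilmaz all have years of continuous service 14 years, so the next rule applies.
Among Drummond, Amari and Yilmaz, by current position: Drummond (Associate Professor) before Amari and Yilmaz (Assistant Professor).
Among Amari and Yilmaz, alphabetically by surname: Amari before Yilmaz.
Order: Adeyemi, Drummond, Amari, Yilmaz.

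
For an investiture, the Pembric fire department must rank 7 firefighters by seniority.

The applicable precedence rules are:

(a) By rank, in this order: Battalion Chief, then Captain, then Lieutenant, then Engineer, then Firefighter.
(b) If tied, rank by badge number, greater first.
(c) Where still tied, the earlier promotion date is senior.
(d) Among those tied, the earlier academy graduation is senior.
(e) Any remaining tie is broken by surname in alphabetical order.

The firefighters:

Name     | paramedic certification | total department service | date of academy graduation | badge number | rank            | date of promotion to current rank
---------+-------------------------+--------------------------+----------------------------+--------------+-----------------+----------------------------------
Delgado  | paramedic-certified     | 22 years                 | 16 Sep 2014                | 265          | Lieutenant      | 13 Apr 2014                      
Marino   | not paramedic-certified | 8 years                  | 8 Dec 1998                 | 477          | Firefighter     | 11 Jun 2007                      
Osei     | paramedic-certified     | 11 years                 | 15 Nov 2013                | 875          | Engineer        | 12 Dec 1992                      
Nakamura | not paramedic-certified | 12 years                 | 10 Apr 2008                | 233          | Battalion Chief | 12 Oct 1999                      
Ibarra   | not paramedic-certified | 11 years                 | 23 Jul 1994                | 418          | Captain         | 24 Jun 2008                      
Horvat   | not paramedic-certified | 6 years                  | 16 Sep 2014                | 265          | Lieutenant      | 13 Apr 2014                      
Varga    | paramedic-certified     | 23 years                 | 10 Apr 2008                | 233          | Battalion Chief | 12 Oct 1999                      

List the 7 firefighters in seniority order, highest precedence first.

By rank: Nakamura and Varga (Battalion Chief); then Ibarra (Captain); then Delgado and Horvat (Lieutenant); then Osei (Engineer); then Marino (Firefighter).
Nakamura and Varga both have badge number 233, so the next rule applies.
Nakamura and Varga both have date of promotion to current rank 12 Oct 1999, so the next rule applies.
Nakamura and Varga both have date of academy graduation 10 Apr 2008, so the next rule applies.
Among Nakamura and Varga, alphabetically by surname: Nakamura before Varga.
Delgado and Horvat both have badge number 265, so the next rule applies.
Delgado and Horvat both have date of promotion to current rank 13 Apr 2014, so the next rule applies.
Delgado and Horvat both have date of academy graduation 16 Sep 2014, so the next rule applies.
Among Delgado and Horvat, alphabetically by surname: Delgado before Horvat.
Full order: Nakamura, Varga, Ibarra, Delgado, Horvat, Osei, Marino.

Nakamura, Varga, Ibarra, Delgado, Horvat, Osei, Marino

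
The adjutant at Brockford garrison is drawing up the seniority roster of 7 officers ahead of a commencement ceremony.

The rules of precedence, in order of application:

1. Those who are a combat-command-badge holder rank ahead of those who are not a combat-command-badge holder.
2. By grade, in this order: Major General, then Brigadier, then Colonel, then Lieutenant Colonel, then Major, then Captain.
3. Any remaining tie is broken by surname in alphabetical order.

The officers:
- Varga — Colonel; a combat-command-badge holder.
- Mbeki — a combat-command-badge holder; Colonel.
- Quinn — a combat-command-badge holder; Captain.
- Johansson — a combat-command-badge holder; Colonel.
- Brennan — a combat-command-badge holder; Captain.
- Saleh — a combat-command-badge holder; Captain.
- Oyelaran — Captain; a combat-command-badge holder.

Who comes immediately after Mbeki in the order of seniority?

Varga

By the first rule: Johansson, Mbeki, Varga, Brennan, Oyelaran, Quinn and Saleh (each a combat-command-badge holder).
Among Johansson, Mbeki, Varga, Brennan, Oyelaran, Quinn and Saleh, by grade: Johansson, Mbeki and Varga (Colonel) before Brennan, Oyelaran, Quinn and Saleh (Captain).
Among Johansson, Mbeki and Varga, alphabetically by surname: Johansson before Mbeki before Varga.
Among Brennan, Oyelaran, Quinn and Saleh, alphabetically by surname: Brennan before Oyelaran before Quinn before Saleh.
Order: Johansson, Mbeki, Varga, Brennan, Oyelaran, Quinn, Saleh.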